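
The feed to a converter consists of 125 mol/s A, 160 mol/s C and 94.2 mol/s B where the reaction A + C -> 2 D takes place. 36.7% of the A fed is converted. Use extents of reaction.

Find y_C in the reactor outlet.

0.301

A reacted = 0.367 × 125 = 45.88 mol/s; ν_A = −1, so ξ = 45.88/1 = 45.88 mol/s.
Outlet amounts (n = n₀ + ν ξ):
  A: 125 − 1(45.88) = 79.12
  C: 160 − 1(45.88) = 114.1
  D: 0 + 2(45.88) = 91.75
  B: 94.2 (inert)
Total out = 379.2 mol/s; y_C = 114.1 / 379.2 = 0.301.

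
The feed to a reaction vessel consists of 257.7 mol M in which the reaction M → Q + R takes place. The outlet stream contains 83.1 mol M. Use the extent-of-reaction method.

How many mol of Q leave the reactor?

175 mol

For M: n = n₀ − 1ξ → 83.1 = 257.7 − 1ξ, giving ξ = 174.6 mol.
Outlet amounts (n = n₀ + ν ξ):
  M: 257.7 − 1(174.6) = 83.1
  Q: 0 + 1(174.6) = 174.6
  R: 0 + 1(174.6) = 174.6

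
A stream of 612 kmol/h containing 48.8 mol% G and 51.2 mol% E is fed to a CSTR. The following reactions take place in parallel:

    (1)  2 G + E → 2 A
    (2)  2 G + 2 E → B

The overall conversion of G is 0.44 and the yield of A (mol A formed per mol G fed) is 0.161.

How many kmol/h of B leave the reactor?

41.7 kmol/h

Yield of A: 2ξ₁ / 298.7 = 0.161 → ξ₁ = 24.04 kmol/h.
Conversion of G: 2ξ₁ + 2ξ₂ = 0.44 × 298.7 = 131.4 → ξ₂ = 41.66 kmol/h.
Outlet amounts (n = n₀ + Σ ν·ξ):
  G: 298.7 − 2(24.04) − 2(41.66) = 167.2
  E: 313.3 − 1(24.04) − 2(41.66) = 206
  A: 0 + 2(24.04) = 48.08
  B: 0 + 1(41.66) = 41.66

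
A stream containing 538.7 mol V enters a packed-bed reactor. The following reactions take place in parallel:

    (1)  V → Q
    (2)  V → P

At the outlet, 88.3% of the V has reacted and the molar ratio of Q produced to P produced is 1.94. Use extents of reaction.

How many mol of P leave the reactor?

Conversion of V: V consumed = 0.883 × 538.7 = 475.7 mol = 1ξ₁ + 1ξ₂.
Selectivity: 1ξ₁ / (1ξ₂) = 1.94 → ξ₁ = 1.94 ξ₂.
Substitute: (1·1.94 + 1) ξ₂ = 475.7 → ξ₂ = 161.8 mol, ξ₁ = 313.9 mol.
Outlet amounts (n = n₀ + Σ ν·ξ):
  V: 538.7 − 1(313.9) − 1(161.8) = 63.03
  Q: 0 + 1(313.9) = 313.9
  P: 0 + 1(161.8) = 161.8

162 mol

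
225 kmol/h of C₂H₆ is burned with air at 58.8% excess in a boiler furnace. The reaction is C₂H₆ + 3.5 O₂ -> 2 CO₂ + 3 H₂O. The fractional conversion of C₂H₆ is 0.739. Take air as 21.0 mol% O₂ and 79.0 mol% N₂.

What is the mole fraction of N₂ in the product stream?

0.751

Stoichiometric O₂ = 3.5 × 225 = 787.5 kmol/h; O₂ fed = 787.5 × 1.588 = 1251 kmol/h.
N₂ fed = 1251 × 79/21 = 4704 kmol/h.
Fuel reacted = 0.739 × 225 → ξ = 166.3 kmol/h.
Outlet (n = n₀ + ν ξ):
  C₂H₆: 225 − 1(166.3) = 58.72
  O₂: 1251 − 3.5(166.3) = 668.6
  N₂: 4704 (inert)
  CO₂: 0 + 2(166.3) = 332.6
  H₂O: 0 + 3(166.3) = 498.8
Total out = 6263 kmol/h; y_N₂ = 4704 / 6263 = 0.7511.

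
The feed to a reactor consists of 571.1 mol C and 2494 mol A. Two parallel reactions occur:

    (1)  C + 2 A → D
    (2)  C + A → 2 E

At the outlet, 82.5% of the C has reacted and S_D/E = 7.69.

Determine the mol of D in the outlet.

Conversion of C: C consumed = 0.825 × 571.1 = 471.2 mol = 1ξ₁ + 1ξ₂.
Selectivity: 1ξ₁ / (2ξ₂) = 7.69 → ξ₁ = 15.38 ξ₂.
Substitute: (1·15.38 + 1) ξ₂ = 471.2 → ξ₂ = 28.76 mol, ξ₁ = 442.4 mol.
Outlet amounts (n = n₀ + Σ ν·ξ):
  C: 571.1 − 1(442.4) − 1(28.76) = 99.94
  A: 2494 − 2(442.4) − 1(28.76) = 1580
  D: 0 + 1(442.4) = 442.4
  E: 0 + 2(28.76) = 57.53

442 mol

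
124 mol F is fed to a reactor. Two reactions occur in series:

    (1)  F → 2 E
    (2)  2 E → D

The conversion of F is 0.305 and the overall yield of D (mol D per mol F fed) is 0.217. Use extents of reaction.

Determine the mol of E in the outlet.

Conversion of F: F consumed = 1ξ₁ = 0.305 × 124 → ξ₁ = 37.82 mol.
Yield of D: 1ξ₂ / 124 = 0.217 → ξ₂ = 26.91 mol.
Outlet amounts (n = n₀ + Σ ν·ξ):
  F: 124 − 1(37.82) = 86.18
  E: 0 + 2(37.82) − 2(26.91) = 21.82
  D: 0 + 1(26.91) = 26.91

21.8 mol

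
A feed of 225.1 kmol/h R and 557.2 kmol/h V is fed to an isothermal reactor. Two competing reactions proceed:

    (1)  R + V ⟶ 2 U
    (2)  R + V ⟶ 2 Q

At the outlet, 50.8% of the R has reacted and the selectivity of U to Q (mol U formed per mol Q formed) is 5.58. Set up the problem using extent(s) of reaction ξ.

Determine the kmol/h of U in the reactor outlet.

Conversion of R: R consumed = 0.508 × 225.1 = 114.4 kmol/h = 1ξ₁ + 1ξ₂.
Selectivity: 2ξ₁ / (2ξ₂) = 5.58 → ξ₁ = 5.58 ξ₂.
Substitute: (1·5.58 + 1) ξ₂ = 114.4 → ξ₂ = 17.38 kmol/h, ξ₁ = 96.97 kmol/h.
Outlet amounts (n = n₀ + Σ ν·ξ):
  R: 225.1 − 1(96.97) − 1(17.38) = 110.7
  V: 557.2 − 1(96.97) − 1(17.38) = 442.8
  U: 0 + 2(96.97) = 193.9
  Q: 0 + 2(17.38) = 34.76

194 kmol/h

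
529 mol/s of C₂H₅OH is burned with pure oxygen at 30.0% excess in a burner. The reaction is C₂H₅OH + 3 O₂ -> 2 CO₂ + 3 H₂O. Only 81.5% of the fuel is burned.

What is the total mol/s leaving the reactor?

Stoichiometric O₂ = 3 × 529 = 1587 mol/s; O₂ fed = 1587 × 1.300 = 2063 mol/s.
Fuel reacted = 0.815 × 529 → ξ = 431.1 mol/s.
Outlet (n = n₀ + ν ξ):
  C₂H₅OH: 529 − 1(431.1) = 97.87
  O₂: 2063 − 3(431.1) = 769.7
  CO₂: 0 + 2(431.1) = 862.3
  H₂O: 0 + 3(431.1) = 1293
Total out = 97.87 + 769.7 + 862.3 + 1293 = 3023 mol/s.

3020 mol/s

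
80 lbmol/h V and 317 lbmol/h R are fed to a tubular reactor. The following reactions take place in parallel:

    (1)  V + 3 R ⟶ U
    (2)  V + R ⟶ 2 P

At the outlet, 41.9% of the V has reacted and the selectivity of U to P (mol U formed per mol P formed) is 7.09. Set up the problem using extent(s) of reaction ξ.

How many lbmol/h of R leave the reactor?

Conversion of V: V consumed = 0.419 × 80 = 33.52 lbmol/h = 1ξ₁ + 1ξ₂.
Selectivity: 1ξ₁ / (2ξ₂) = 7.09 → ξ₁ = 14.18 ξ₂.
Substitute: (1·14.18 + 1) ξ₂ = 33.52 → ξ₂ = 2.208 lbmol/h, ξ₁ = 31.31 lbmol/h.
Outlet amounts (n = n₀ + Σ ν·ξ):
  V: 80 − 1(31.31) − 1(2.208) = 46.48
  R: 317 − 3(31.31) − 1(2.208) = 220.9
  U: 0 + 1(31.31) = 31.31
  P: 0 + 2(2.208) = 4.416

221 lbmol/h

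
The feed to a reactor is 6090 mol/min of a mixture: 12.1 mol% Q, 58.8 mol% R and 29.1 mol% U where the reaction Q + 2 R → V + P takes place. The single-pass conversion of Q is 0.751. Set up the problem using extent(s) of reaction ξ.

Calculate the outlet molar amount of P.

553 mol/min

Q reacted = 0.751 × 736.9 = 553.4 mol/min; ν_Q = −1, so ξ = 553.4/1 = 553.4 mol/min.
Outlet amounts (n = n₀ + ν ξ):
  Q: 736.9 − 1(553.4) = 183.5
  R: 3581 − 2(553.4) = 2474
  V: 0 + 1(553.4) = 553.4
  P: 0 + 1(553.4) = 553.4
  U: 1772 (inert)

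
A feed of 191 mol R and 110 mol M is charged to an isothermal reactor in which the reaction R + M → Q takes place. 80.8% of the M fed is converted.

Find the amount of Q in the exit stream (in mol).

88.9 mol

M reacted = 0.808 × 110 = 88.88 mol; ν_M = −1, so ξ = 88.88/1 = 88.88 mol.
Outlet amounts (n = n₀ + ν ξ):
  R: 191 − 1(88.88) = 102.1
  M: 110 − 1(88.88) = 21.12
  Q: 0 + 1(88.88) = 88.88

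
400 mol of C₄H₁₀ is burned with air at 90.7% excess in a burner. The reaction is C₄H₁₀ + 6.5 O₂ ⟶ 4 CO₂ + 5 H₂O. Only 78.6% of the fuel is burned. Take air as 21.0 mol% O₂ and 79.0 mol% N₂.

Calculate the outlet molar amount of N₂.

Stoichiometric O₂ = 6.5 × 400 = 2600 mol; O₂ fed = 2600 × 1.907 = 4958 mol.
N₂ fed = 4958 × 79/21 = 18650 mol.
Fuel reacted = 0.786 × 400 → ξ = 314.4 mol.
Outlet (n = n₀ + ν ξ):
  C₄H₁₀: 400 − 1(314.4) = 85.6
  O₂: 4958 − 6.5(314.4) = 2915
  N₂: 18650 (inert)
  CO₂: 0 + 4(314.4) = 1258
  H₂O: 0 + 5(314.4) = 1572

18700 mol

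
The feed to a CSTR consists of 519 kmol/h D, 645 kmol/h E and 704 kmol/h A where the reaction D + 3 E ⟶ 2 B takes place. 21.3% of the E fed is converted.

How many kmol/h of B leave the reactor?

E reacted = 0.213 × 645 = 137.4 kmol/h; ν_E = −3, so ξ = 137.4/3 = 45.79 kmol/h.
Outlet amounts (n = n₀ + ν ξ):
  D: 519 − 1(45.79) = 473.2
  E: 645 − 3(45.79) = 507.6
  B: 0 + 2(45.79) = 91.59
  A: 704 (inert)

91.6 kmol/h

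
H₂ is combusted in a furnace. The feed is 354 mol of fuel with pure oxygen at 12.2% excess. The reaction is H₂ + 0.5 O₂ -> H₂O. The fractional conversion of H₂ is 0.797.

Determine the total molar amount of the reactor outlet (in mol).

Stoichiometric O₂ = 0.5 × 354 = 177 mol; O₂ fed = 177 × 1.122 = 198.6 mol.
Fuel reacted = 0.797 × 354 → ξ = 282.1 mol.
Outlet (n = n₀ + ν ξ):
  H₂: 354 − 1(282.1) = 71.86
  O₂: 198.6 − 0.5(282.1) = 57.52
  H₂O: 0 + 1(282.1) = 282.1
Total out = 71.86 + 57.52 + 282.1 = 411.5 mol.

412 mol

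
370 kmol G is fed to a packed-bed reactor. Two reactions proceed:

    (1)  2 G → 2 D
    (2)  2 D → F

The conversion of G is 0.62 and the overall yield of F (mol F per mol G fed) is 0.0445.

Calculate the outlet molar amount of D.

Conversion of G: G consumed = 2ξ₁ = 0.62 × 370 → ξ₁ = 114.7 kmol.
Yield of F: 1ξ₂ / 370 = 0.0445 → ξ₂ = 16.46 kmol.
Outlet amounts (n = n₀ + Σ ν·ξ):
  G: 370 − 2(114.7) = 140.6
  D: 0 + 2(114.7) − 2(16.46) = 196.5
  F: 0 + 1(16.46) = 16.46

196 kmol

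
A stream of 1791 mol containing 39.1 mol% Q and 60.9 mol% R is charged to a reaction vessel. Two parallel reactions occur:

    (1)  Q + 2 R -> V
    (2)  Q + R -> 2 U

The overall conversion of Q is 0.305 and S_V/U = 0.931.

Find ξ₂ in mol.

ξ₂ = 74.6 mol

Conversion of Q: Q consumed = 0.305 × 700.3 = 213.6 mol = 1ξ₁ + 1ξ₂.
Selectivity: 1ξ₁ / (2ξ₂) = 0.931 → ξ₁ = 1.862 ξ₂.
Substitute: (1·1.862 + 1) ξ₂ = 213.6 → ξ₂ = 74.63 mol, ξ₁ = 139 mol.
Outlet amounts (n = n₀ + Σ ν·ξ):
  Q: 700.3 − 1(139) − 1(74.63) = 486.7
  R: 1091 − 2(139) − 1(74.63) = 738.2
  V: 0 + 1(139) = 139
  U: 0 + 2(74.63) = 149.3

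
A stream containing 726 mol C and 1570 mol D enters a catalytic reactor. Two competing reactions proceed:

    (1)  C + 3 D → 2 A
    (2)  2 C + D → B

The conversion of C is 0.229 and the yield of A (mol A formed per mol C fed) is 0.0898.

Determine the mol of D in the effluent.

1410 mol

Yield of A: 2ξ₁ / 726 = 0.0898 → ξ₁ = 32.6 mol.
Conversion of C: 1ξ₁ + 2ξ₂ = 0.229 × 726 = 166.3 → ξ₂ = 66.83 mol.
Outlet amounts (n = n₀ + Σ ν·ξ):
  C: 726 − 1(32.6) − 2(66.83) = 559.7
  D: 1570 − 3(32.6) − 1(66.83) = 1405
  A: 0 + 2(32.6) = 65.19
  B: 0 + 1(66.83) = 66.83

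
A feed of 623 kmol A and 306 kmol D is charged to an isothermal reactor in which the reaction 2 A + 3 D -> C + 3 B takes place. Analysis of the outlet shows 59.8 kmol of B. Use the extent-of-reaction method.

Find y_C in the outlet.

For B: n = n₀ + 3ξ → 59.8 = 0 + 3ξ, giving ξ = 19.93 kmol.
Outlet amounts (n = n₀ + ν ξ):
  A: 623 − 2(19.93) = 583.1
  D: 306 − 3(19.93) = 246.2
  C: 0 + 1(19.93) = 19.93
  B: 0 + 3(19.93) = 59.8
Total out = 909.1 kmol; y_C = 19.93 / 909.1 = 0.02193.

0.0219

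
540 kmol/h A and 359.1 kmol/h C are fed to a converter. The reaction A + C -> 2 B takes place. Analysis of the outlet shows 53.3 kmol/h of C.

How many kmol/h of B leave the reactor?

612 kmol/h

For C: n = n₀ − 1ξ → 53.3 = 359.1 − 1ξ, giving ξ = 305.8 kmol/h.
Outlet amounts (n = n₀ + ν ξ):
  A: 540 − 1(305.8) = 234.2
  C: 359.1 − 1(305.8) = 53.3
  B: 0 + 2(305.8) = 611.6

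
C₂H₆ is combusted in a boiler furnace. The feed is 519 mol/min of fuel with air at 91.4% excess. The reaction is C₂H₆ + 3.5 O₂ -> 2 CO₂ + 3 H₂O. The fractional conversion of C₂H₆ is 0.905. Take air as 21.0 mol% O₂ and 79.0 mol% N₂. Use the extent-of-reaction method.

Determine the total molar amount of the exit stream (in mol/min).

Stoichiometric O₂ = 3.5 × 519 = 1816 mol/min; O₂ fed = 1816 × 1.914 = 3477 mol/min.
N₂ fed = 3477 × 79/21 = 13080 mol/min.
Fuel reacted = 0.905 × 519 → ξ = 469.7 mol/min.
Outlet (n = n₀ + ν ξ):
  C₂H₆: 519 − 1(469.7) = 49.31
  O₂: 3477 − 3.5(469.7) = 1833
  N₂: 13080 (inert)
  CO₂: 0 + 2(469.7) = 939.4
  H₂O: 0 + 3(469.7) = 1409
Total out = 49.31 + 1833 + 13080 + 939.4 + 1409 = 17310 mol/min.

17300 mol/min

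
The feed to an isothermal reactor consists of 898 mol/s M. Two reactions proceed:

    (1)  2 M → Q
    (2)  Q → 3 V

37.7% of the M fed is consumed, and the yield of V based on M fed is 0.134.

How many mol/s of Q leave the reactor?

129 mol/s

Conversion of M: M consumed = 2ξ₁ = 0.377 × 898 → ξ₁ = 169.3 mol/s.
Yield of V: 3ξ₂ / 898 = 0.134 → ξ₂ = 40.11 mol/s.
Outlet amounts (n = n₀ + Σ ν·ξ):
  M: 898 − 2(169.3) = 559.5
  Q: 0 + 1(169.3) − 1(40.11) = 129.2
  V: 0 + 3(40.11) = 120.3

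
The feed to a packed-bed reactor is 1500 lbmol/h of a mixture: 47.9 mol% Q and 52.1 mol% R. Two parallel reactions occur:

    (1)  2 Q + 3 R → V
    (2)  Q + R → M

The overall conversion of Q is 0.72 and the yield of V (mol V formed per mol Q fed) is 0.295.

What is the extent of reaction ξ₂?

Yield of V: 1ξ₁ / 718.5 = 0.295 → ξ₁ = 212 lbmol/h.
Conversion of Q: 2ξ₁ + 1ξ₂ = 0.72 × 718.5 = 517.3 → ξ₂ = 93.4 lbmol/h.
Outlet amounts (n = n₀ + Σ ν·ξ):
  Q: 718.5 − 2(212) − 1(93.4) = 201.2
  R: 781.5 − 3(212) − 1(93.4) = 52.22
  V: 0 + 1(212) = 212
  M: 0 + 1(93.4) = 93.4

ξ₂ = 93.4 lbmol/h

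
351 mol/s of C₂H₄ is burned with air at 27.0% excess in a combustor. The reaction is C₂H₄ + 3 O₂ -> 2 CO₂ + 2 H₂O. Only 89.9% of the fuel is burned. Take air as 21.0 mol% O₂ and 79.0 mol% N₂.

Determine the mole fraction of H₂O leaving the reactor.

Stoichiometric O₂ = 3 × 351 = 1053 mol/s; O₂ fed = 1053 × 1.270 = 1337 mol/s.
N₂ fed = 1337 × 79/21 = 5031 mol/s.
Fuel reacted = 0.899 × 351 → ξ = 315.5 mol/s.
Outlet (n = n₀ + ν ξ):
  C₂H₄: 351 − 1(315.5) = 35.45
  O₂: 1337 − 3(315.5) = 390.7
  N₂: 5031 (inert)
  CO₂: 0 + 2(315.5) = 631.1
  H₂O: 0 + 2(315.5) = 631.1
Total out = 6719 mol/s; y_H₂O = 631.1 / 6719 = 0.09393.

0.0939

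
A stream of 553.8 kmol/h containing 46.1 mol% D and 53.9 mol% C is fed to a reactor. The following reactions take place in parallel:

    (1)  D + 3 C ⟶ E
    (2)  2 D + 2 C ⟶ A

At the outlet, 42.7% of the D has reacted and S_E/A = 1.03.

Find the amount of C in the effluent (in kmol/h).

115 kmol/h

Conversion of D: D consumed = 0.427 × 255.3 = 109 kmol/h = 1ξ₁ + 2ξ₂.
Selectivity: 1ξ₁ / (1ξ₂) = 1.03 → ξ₁ = 1.03 ξ₂.
Substitute: (1·1.03 + 2) ξ₂ = 109 → ξ₂ = 35.98 kmol/h, ξ₁ = 37.06 kmol/h.
Outlet amounts (n = n₀ + Σ ν·ξ):
  D: 255.3 − 1(37.06) − 2(35.98) = 146.3
  C: 298.5 − 3(37.06) − 2(35.98) = 115.4
  E: 0 + 1(37.06) = 37.06
  A: 0 + 1(35.98) = 35.98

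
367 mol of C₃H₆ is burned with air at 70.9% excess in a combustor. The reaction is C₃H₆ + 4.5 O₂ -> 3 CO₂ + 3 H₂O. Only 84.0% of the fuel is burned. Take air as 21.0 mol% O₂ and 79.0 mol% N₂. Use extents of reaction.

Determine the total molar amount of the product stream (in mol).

Stoichiometric O₂ = 4.5 × 367 = 1652 mol; O₂ fed = 1652 × 1.709 = 2822 mol.
N₂ fed = 2822 × 79/21 = 10620 mol.
Fuel reacted = 0.84 × 367 → ξ = 308.3 mol.
Outlet (n = n₀ + ν ξ):
  C₃H₆: 367 − 1(308.3) = 58.72
  O₂: 2822 − 4.5(308.3) = 1435
  N₂: 10620 (inert)
  CO₂: 0 + 3(308.3) = 924.8
  H₂O: 0 + 3(308.3) = 924.8
Total out = 58.72 + 1435 + 10620 + 924.8 + 924.8 = 13960 mol.

14000 mol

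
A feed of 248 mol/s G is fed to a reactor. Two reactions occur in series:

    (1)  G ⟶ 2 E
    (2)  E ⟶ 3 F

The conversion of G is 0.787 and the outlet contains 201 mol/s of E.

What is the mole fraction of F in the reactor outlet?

0.691

Conversion of G: G consumed = 1ξ₁ = 0.787 × 248 → ξ₁ = 195.2 mol/s.
E balance: n_E = 0 + 2ξ₁ − 1ξ₂ = 201 → ξ₂ = (2·195.2 − 201)/1 = 189.4 mol/s.
Outlet amounts (n = n₀ + Σ ν·ξ):
  G: 248 − 1(195.2) = 52.82
  E: 0 + 2(195.2) − 1(189.4) = 201
  F: 0 + 3(189.4) = 568.1
Total out = 821.9 mol/s; y_F = 568.1 / 821.9 = 0.6912.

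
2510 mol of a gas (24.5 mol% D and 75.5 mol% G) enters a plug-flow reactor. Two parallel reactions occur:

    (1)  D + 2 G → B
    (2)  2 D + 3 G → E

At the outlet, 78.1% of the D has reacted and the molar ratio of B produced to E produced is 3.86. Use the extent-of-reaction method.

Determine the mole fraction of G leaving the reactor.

0.656

Conversion of D: D consumed = 0.781 × 615 = 480.3 mol = 1ξ₁ + 2ξ₂.
Selectivity: 1ξ₁ / (1ξ₂) = 3.86 → ξ₁ = 3.86 ξ₂.
Substitute: (1·3.86 + 2) ξ₂ = 480.3 → ξ₂ = 81.96 mol, ξ₁ = 316.4 mol.
Outlet amounts (n = n₀ + Σ ν·ξ):
  D: 615 − 1(316.4) − 2(81.96) = 134.7
  G: 1895 − 2(316.4) − 3(81.96) = 1016
  B: 0 + 1(316.4) = 316.4
  E: 0 + 1(81.96) = 81.96
Total out = 1549 mol; y_G = 1016 / 1549 = 0.656.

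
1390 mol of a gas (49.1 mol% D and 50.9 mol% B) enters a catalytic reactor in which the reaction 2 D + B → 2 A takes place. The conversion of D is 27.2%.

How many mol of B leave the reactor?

615 mol

D reacted = 0.272 × 682.5 = 185.6 mol; ν_D = −2, so ξ = 185.6/2 = 92.82 mol.
Outlet amounts (n = n₀ + ν ξ):
  D: 682.5 − 2(92.82) = 496.9
  B: 707.5 − 1(92.82) = 614.7
  A: 0 + 2(92.82) = 185.6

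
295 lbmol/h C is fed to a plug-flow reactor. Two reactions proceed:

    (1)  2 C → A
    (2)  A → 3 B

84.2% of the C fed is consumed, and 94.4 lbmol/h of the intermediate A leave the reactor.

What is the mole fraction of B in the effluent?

0.388

Conversion of C: C consumed = 2ξ₁ = 0.842 × 295 → ξ₁ = 124.2 lbmol/h.
A balance: n_A = 0 + 1ξ₁ − 1ξ₂ = 94.4 → ξ₂ = (1·124.2 − 94.4)/1 = 29.79 lbmol/h.
Outlet amounts (n = n₀ + Σ ν·ξ):
  C: 295 − 2(124.2) = 46.61
  A: 0 + 1(124.2) − 1(29.79) = 94.4
  B: 0 + 3(29.79) = 89.38
Total out = 230.4 lbmol/h; y_B = 89.38 / 230.4 = 0.388.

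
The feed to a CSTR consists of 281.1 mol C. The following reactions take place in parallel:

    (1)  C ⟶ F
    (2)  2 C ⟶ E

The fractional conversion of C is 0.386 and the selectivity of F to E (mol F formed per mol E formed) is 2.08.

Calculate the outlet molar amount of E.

Conversion of C: C consumed = 0.386 × 281.1 = 108.5 mol = 1ξ₁ + 2ξ₂.
Selectivity: 1ξ₁ / (1ξ₂) = 2.08 → ξ₁ = 2.08 ξ₂.
Substitute: (1·2.08 + 2) ξ₂ = 108.5 → ξ₂ = 26.59 mol, ξ₁ = 55.32 mol.
Outlet amounts (n = n₀ + Σ ν·ξ):
  C: 281.1 − 1(55.32) − 2(26.59) = 172.6
  F: 0 + 1(55.32) = 55.32
  E: 0 + 1(26.59) = 26.59

26.6 mol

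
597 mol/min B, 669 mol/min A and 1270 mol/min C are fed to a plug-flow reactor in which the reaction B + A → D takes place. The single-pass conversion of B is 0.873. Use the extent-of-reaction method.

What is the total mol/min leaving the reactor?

2010 mol/min

B reacted = 0.873 × 597 = 521.2 mol/min; ν_B = −1, so ξ = 521.2/1 = 521.2 mol/min.
Outlet amounts (n = n₀ + ν ξ):
  B: 597 − 1(521.2) = 75.82
  A: 669 − 1(521.2) = 147.8
  D: 0 + 1(521.2) = 521.2
  C: 1270 (inert)
Total out = 75.82 + 147.8 + 521.2 + 1270 = 2015 mol/min.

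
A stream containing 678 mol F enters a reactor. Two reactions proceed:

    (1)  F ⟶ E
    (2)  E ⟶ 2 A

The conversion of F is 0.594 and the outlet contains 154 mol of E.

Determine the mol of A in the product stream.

Conversion of F: F consumed = 1ξ₁ = 0.594 × 678 → ξ₁ = 402.7 mol.
E balance: n_E = 0 + 1ξ₁ − 1ξ₂ = 154 → ξ₂ = (1·402.7 − 154)/1 = 248.7 mol.
Outlet amounts (n = n₀ + Σ ν·ξ):
  F: 678 − 1(402.7) = 275.3
  E: 0 + 1(402.7) − 1(248.7) = 154
  A: 0 + 2(248.7) = 497.5

497 mol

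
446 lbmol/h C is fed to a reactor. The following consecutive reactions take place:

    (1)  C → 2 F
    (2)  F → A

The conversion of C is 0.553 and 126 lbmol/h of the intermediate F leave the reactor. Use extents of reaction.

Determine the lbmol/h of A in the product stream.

367 lbmol/h

Conversion of C: C consumed = 1ξ₁ = 0.553 × 446 → ξ₁ = 246.6 lbmol/h.
F balance: n_F = 0 + 2ξ₁ − 1ξ₂ = 126 → ξ₂ = (2·246.6 − 126)/1 = 367.3 lbmol/h.
Outlet amounts (n = n₀ + Σ ν·ξ):
  C: 446 − 1(246.6) = 199.4
  F: 0 + 2(246.6) − 1(367.3) = 126
  A: 0 + 1(367.3) = 367.3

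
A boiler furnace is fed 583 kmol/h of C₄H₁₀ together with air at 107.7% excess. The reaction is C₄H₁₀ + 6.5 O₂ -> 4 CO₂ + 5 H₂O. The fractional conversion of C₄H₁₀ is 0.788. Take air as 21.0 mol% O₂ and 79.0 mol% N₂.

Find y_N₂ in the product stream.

Stoichiometric O₂ = 6.5 × 583 = 3790 kmol/h; O₂ fed = 3790 × 2.077 = 7871 kmol/h.
N₂ fed = 7871 × 79/21 = 29610 kmol/h.
Fuel reacted = 0.788 × 583 → ξ = 459.4 kmol/h.
Outlet (n = n₀ + ν ξ):
  C₄H₁₀: 583 − 1(459.4) = 123.6
  O₂: 7871 − 6.5(459.4) = 4885
  N₂: 29610 (inert)
  CO₂: 0 + 4(459.4) = 1838
  H₂O: 0 + 5(459.4) = 2297
Total out = 38750 kmol/h; y_N₂ = 29610 / 38750 = 0.7641.

0.764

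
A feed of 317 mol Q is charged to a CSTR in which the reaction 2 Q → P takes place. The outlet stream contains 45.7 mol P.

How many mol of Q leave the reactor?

226 mol

For P: n = n₀ + 1ξ → 45.7 = 0 + 1ξ, giving ξ = 45.7 mol.
Outlet amounts (n = n₀ + ν ξ):
  Q: 317 − 2(45.7) = 225.6
  P: 0 + 1(45.7) = 45.7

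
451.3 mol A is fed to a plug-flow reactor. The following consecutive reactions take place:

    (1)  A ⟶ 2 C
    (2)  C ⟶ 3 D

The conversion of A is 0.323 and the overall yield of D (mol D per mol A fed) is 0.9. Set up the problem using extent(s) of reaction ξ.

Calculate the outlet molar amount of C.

Conversion of A: A consumed = 1ξ₁ = 0.323 × 451.3 → ξ₁ = 145.8 mol.
Yield of D: 3ξ₂ / 451.3 = 0.9 → ξ₂ = 135.4 mol.
Outlet amounts (n = n₀ + Σ ν·ξ):
  A: 451.3 − 1(145.8) = 305.5
  C: 0 + 2(145.8) − 1(135.4) = 156.1
  D: 0 + 3(135.4) = 406.2

156 mol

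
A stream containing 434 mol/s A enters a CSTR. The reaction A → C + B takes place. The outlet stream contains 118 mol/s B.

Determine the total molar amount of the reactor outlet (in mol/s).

For B: n = n₀ + 1ξ → 118 = 0 + 1ξ, giving ξ = 118 mol/s.
Outlet amounts (n = n₀ + ν ξ):
  A: 434 − 1(118) = 316
  C: 0 + 1(118) = 118
  B: 0 + 1(118) = 118
Total out = 316 + 118 + 118 = 552 mol/s.

552 mol/s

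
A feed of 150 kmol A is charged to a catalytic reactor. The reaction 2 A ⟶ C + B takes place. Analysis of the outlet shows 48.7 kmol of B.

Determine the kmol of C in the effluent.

48.7 kmol

For B: n = n₀ + 1ξ → 48.7 = 0 + 1ξ, giving ξ = 48.7 kmol.
Outlet amounts (n = n₀ + ν ξ):
  A: 150 − 2(48.7) = 52.6
  C: 0 + 1(48.7) = 48.7
  B: 0 + 1(48.7) = 48.7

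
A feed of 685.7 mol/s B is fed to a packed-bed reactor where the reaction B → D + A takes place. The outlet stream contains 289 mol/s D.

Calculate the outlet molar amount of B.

For D: n = n₀ + 1ξ → 289 = 0 + 1ξ, giving ξ = 289 mol/s.
Outlet amounts (n = n₀ + ν ξ):
  B: 685.7 − 1(289) = 396.7
  D: 0 + 1(289) = 289
  A: 0 + 1(289) = 289

397 mol/s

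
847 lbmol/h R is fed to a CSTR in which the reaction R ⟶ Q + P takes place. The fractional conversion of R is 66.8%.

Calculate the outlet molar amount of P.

R reacted = 0.668 × 847 = 565.8 lbmol/h; ν_R = −1, so ξ = 565.8/1 = 565.8 lbmol/h.
Outlet amounts (n = n₀ + ν ξ):
  R: 847 − 1(565.8) = 281.2
  Q: 0 + 1(565.8) = 565.8
  P: 0 + 1(565.8) = 565.8

566 lbmol/h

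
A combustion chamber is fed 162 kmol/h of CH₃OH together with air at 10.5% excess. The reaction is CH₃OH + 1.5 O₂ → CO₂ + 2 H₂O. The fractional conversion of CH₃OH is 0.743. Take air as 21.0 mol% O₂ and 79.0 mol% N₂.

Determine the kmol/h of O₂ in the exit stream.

88 kmol/h

Stoichiometric O₂ = 1.5 × 162 = 243 kmol/h; O₂ fed = 243 × 1.105 = 268.5 kmol/h.
N₂ fed = 268.5 × 79/21 = 1010 kmol/h.
Fuel reacted = 0.743 × 162 → ξ = 120.4 kmol/h.
Outlet (n = n₀ + ν ξ):
  CH₃OH: 162 − 1(120.4) = 41.63
  O₂: 268.5 − 1.5(120.4) = 87.97
  N₂: 1010 (inert)
  CO₂: 0 + 1(120.4) = 120.4
  H₂O: 0 + 2(120.4) = 240.7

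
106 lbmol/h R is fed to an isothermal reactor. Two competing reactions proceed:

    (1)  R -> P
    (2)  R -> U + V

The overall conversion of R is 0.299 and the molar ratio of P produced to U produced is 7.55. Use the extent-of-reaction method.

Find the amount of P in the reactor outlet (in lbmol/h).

Conversion of R: R consumed = 0.299 × 106 = 31.69 lbmol/h = 1ξ₁ + 1ξ₂.
Selectivity: 1ξ₁ / (1ξ₂) = 7.55 → ξ₁ = 7.55 ξ₂.
Substitute: (1·7.55 + 1) ξ₂ = 31.69 → ξ₂ = 3.707 lbmol/h, ξ₁ = 27.99 lbmol/h.
Outlet amounts (n = n₀ + Σ ν·ξ):
  R: 106 − 1(27.99) − 1(3.707) = 74.31
  P: 0 + 1(27.99) = 27.99
  U: 0 + 1(3.707) = 3.707
  V: 0 + 1(3.707) = 3.707

28 lbmol/h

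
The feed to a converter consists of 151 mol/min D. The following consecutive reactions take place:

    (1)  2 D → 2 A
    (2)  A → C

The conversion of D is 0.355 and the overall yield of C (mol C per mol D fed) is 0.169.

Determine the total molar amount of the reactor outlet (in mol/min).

151 mol/min

Conversion of D: D consumed = 2ξ₁ = 0.355 × 151 → ξ₁ = 26.8 mol/min.
Yield of C: 1ξ₂ / 151 = 0.169 → ξ₂ = 25.52 mol/min.
Outlet amounts (n = n₀ + Σ ν·ξ):
  D: 151 − 2(26.8) = 97.4
  A: 0 + 2(26.8) − 1(25.52) = 28.09
  C: 0 + 1(25.52) = 25.52
Total out = 97.4 + 28.09 + 25.52 = 151 mol/min.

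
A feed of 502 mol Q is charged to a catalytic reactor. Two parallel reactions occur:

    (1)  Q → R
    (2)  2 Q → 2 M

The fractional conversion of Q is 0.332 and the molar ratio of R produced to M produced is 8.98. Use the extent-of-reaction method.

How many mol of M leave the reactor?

16.7 mol

Conversion of Q: Q consumed = 0.332 × 502 = 166.7 mol = 1ξ₁ + 2ξ₂.
Selectivity: 1ξ₁ / (2ξ₂) = 8.98 → ξ₁ = 17.96 ξ₂.
Substitute: (1·17.96 + 2) ξ₂ = 166.7 → ξ₂ = 8.35 mol, ξ₁ = 150 mol.
Outlet amounts (n = n₀ + Σ ν·ξ):
  Q: 502 − 1(150) − 2(8.35) = 335.3
  R: 0 + 1(150) = 150
  M: 0 + 2(8.35) = 16.7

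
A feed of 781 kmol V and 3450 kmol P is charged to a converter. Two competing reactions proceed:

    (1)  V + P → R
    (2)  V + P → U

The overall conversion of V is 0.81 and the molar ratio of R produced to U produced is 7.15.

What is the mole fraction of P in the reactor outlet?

Conversion of V: V consumed = 0.81 × 781 = 632.6 kmol = 1ξ₁ + 1ξ₂.
Selectivity: 1ξ₁ / (1ξ₂) = 7.15 → ξ₁ = 7.15 ξ₂.
Substitute: (1·7.15 + 1) ξ₂ = 632.6 → ξ₂ = 77.62 kmol, ξ₁ = 555 kmol.
Outlet amounts (n = n₀ + Σ ν·ξ):
  V: 781 − 1(555) − 1(77.62) = 148.4
  P: 3450 − 1(555) − 1(77.62) = 2817
  R: 0 + 1(555) = 555
  U: 0 + 1(77.62) = 77.62
Total out = 3598 kmol; y_P = 2817 / 3598 = 0.783.

0.783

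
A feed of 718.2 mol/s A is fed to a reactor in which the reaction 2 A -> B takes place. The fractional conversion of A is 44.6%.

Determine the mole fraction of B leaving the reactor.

A reacted = 0.446 × 718.2 = 320.3 mol/s; ν_A = −2, so ξ = 320.3/2 = 160.2 mol/s.
Outlet amounts (n = n₀ + ν ξ):
  A: 718.2 − 2(160.2) = 397.9
  B: 0 + 1(160.2) = 160.2
Total out = 558 mol/s; y_B = 160.2 / 558 = 0.287.

0.287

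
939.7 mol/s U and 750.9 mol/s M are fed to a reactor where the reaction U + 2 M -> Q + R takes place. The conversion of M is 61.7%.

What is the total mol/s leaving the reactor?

M reacted = 0.617 × 750.9 = 463.3 mol/s; ν_M = −2, so ξ = 463.3/2 = 231.7 mol/s.
Outlet amounts (n = n₀ + ν ξ):
  U: 939.7 − 1(231.7) = 708
  M: 750.9 − 2(231.7) = 287.6
  Q: 0 + 1(231.7) = 231.7
  R: 0 + 1(231.7) = 231.7
Total out = 708 + 287.6 + 231.7 + 231.7 = 1459 mol/s.

1460 mol/s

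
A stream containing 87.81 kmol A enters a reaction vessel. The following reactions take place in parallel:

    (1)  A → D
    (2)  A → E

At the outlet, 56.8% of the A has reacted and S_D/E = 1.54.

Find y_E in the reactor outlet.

0.224

Conversion of A: A consumed = 0.568 × 87.81 = 49.88 kmol = 1ξ₁ + 1ξ₂.
Selectivity: 1ξ₁ / (1ξ₂) = 1.54 → ξ₁ = 1.54 ξ₂.
Substitute: (1·1.54 + 1) ξ₂ = 49.88 → ξ₂ = 19.64 kmol, ξ₁ = 30.24 kmol.
Outlet amounts (n = n₀ + Σ ν·ξ):
  A: 87.81 − 1(30.24) − 1(19.64) = 37.93
  D: 0 + 1(30.24) = 30.24
  E: 0 + 1(19.64) = 19.64
Total out = 87.81 kmol; y_E = 19.64 / 87.81 = 0.2236.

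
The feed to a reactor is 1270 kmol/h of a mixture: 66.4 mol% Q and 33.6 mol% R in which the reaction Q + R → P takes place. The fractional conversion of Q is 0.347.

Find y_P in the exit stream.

0.299

Q reacted = 0.347 × 843.3 = 292.6 kmol/h; ν_Q = −1, so ξ = 292.6/1 = 292.6 kmol/h.
Outlet amounts (n = n₀ + ν ξ):
  Q: 843.3 − 1(292.6) = 550.7
  R: 426.7 − 1(292.6) = 134.1
  P: 0 + 1(292.6) = 292.6
Total out = 977.4 kmol/h; y_P = 292.6 / 977.4 = 0.2994.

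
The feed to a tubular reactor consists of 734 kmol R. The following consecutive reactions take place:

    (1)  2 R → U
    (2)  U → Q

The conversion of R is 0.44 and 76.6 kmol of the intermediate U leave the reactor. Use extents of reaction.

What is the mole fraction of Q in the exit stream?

0.148

Conversion of R: R consumed = 2ξ₁ = 0.44 × 734 → ξ₁ = 161.5 kmol.
U balance: n_U = 0 + 1ξ₁ − 1ξ₂ = 76.6 → ξ₂ = (1·161.5 − 76.6)/1 = 84.88 kmol.
Outlet amounts (n = n₀ + Σ ν·ξ):
  R: 734 − 2(161.5) = 411
  U: 0 + 1(161.5) − 1(84.88) = 76.6
  Q: 0 + 1(84.88) = 84.88
Total out = 572.5 kmol; y_Q = 84.88 / 572.5 = 0.1483.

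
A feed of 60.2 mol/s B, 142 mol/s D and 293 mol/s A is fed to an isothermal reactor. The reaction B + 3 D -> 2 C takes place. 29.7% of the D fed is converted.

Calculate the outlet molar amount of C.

D reacted = 0.297 × 142 = 42.17 mol/s; ν_D = −3, so ξ = 42.17/3 = 14.06 mol/s.
Outlet amounts (n = n₀ + ν ξ):
  B: 60.2 − 1(14.06) = 46.14
  D: 142 − 3(14.06) = 99.83
  C: 0 + 2(14.06) = 28.12
  A: 293 (inert)

28.1 mol/s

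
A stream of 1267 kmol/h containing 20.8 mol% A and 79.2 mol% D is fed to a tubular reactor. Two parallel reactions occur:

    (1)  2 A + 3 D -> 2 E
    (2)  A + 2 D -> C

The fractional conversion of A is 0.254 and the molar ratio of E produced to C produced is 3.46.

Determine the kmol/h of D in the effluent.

896 kmol/h

Conversion of A: A consumed = 0.254 × 263.5 = 66.94 kmol/h = 2ξ₁ + 1ξ₂.
Selectivity: 2ξ₁ / (1ξ₂) = 3.46 → ξ₁ = 1.73 ξ₂.
Substitute: (2·1.73 + 1) ξ₂ = 66.94 → ξ₂ = 15.01 kmol/h, ξ₁ = 25.96 kmol/h.
Outlet amounts (n = n₀ + Σ ν·ξ):
  A: 263.5 − 2(25.96) − 1(15.01) = 196.6
  D: 1003 − 3(25.96) − 2(15.01) = 895.6
  E: 0 + 2(25.96) = 51.93
  C: 0 + 1(15.01) = 15.01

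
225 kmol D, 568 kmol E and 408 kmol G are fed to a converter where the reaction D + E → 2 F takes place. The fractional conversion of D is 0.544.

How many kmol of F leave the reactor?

D reacted = 0.544 × 225 = 122.4 kmol; ν_D = −1, so ξ = 122.4/1 = 122.4 kmol.
Outlet amounts (n = n₀ + ν ξ):
  D: 225 − 1(122.4) = 102.6
  E: 568 − 1(122.4) = 445.6
  F: 0 + 2(122.4) = 244.8
  G: 408 (inert)

245 kmol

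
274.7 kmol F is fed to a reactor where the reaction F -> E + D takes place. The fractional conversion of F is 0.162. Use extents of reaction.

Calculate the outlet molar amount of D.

F reacted = 0.162 × 274.7 = 44.5 kmol; ν_F = −1, so ξ = 44.5/1 = 44.5 kmol.
Outlet amounts (n = n₀ + ν ξ):
  F: 274.7 − 1(44.5) = 230.2
  E: 0 + 1(44.5) = 44.5
  D: 0 + 1(44.5) = 44.5

44.5 kmol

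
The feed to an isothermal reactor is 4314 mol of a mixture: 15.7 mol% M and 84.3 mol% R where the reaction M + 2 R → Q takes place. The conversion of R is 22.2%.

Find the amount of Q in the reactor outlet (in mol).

404 mol

R reacted = 0.222 × 3637 = 807.3 mol; ν_R = −2, so ξ = 807.3/2 = 403.7 mol.
Outlet amounts (n = n₀ + ν ξ):
  M: 677.3 − 1(403.7) = 273.6
  R: 3637 − 2(403.7) = 2829
  Q: 0 + 1(403.7) = 403.7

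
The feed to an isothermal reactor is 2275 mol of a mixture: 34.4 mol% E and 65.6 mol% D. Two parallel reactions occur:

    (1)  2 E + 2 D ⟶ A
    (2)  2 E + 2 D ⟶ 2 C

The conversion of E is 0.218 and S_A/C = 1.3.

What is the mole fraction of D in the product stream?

Conversion of E: E consumed = 0.218 × 782.6 = 170.6 mol = 2ξ₁ + 2ξ₂.
Selectivity: 1ξ₁ / (2ξ₂) = 1.3 → ξ₁ = 2.6 ξ₂.
Substitute: (2·2.6 + 2) ξ₂ = 170.6 → ξ₂ = 23.7 mol, ξ₁ = 61.61 mol.
Outlet amounts (n = n₀ + Σ ν·ξ):
  E: 782.6 − 2(61.61) − 2(23.7) = 612
  D: 1492 − 2(61.61) − 2(23.7) = 1322
  A: 0 + 1(61.61) = 61.61
  C: 0 + 2(23.7) = 47.39
Total out = 2043 mol; y_D = 1322 / 2043 = 0.6471.

0.647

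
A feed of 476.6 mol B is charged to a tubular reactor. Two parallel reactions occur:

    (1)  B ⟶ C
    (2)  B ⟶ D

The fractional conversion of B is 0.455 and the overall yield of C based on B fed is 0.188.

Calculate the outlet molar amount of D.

Yield of C: 1ξ₁ / 476.6 = 0.188 → ξ₁ = 89.6 mol.
Conversion of B: 1ξ₁ + 1ξ₂ = 0.455 × 476.6 = 216.9 → ξ₂ = 127.3 mol.
Outlet amounts (n = n₀ + Σ ν·ξ):
  B: 476.6 − 1(89.6) − 1(127.3) = 259.7
  C: 0 + 1(89.6) = 89.6
  D: 0 + 1(127.3) = 127.3

127 mol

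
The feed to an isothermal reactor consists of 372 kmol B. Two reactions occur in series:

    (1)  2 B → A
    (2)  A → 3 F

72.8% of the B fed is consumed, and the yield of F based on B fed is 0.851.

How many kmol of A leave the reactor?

Conversion of B: B consumed = 2ξ₁ = 0.728 × 372 → ξ₁ = 135.4 kmol.
Yield of F: 3ξ₂ / 372 = 0.851 → ξ₂ = 105.5 kmol.
Outlet amounts (n = n₀ + Σ ν·ξ):
  B: 372 − 2(135.4) = 101.2
  A: 0 + 1(135.4) − 1(105.5) = 29.88
  F: 0 + 3(105.5) = 316.6

29.9 kmol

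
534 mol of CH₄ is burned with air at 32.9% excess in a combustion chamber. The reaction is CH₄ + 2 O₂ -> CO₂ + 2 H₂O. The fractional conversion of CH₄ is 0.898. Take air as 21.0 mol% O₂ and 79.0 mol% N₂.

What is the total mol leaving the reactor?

7290 mol

Stoichiometric O₂ = 2 × 534 = 1068 mol; O₂ fed = 1068 × 1.329 = 1419 mol.
N₂ fed = 1419 × 79/21 = 5340 mol.
Fuel reacted = 0.898 × 534 → ξ = 479.5 mol.
Outlet (n = n₀ + ν ξ):
  CH₄: 534 − 1(479.5) = 54.47
  O₂: 1419 − 2(479.5) = 460.3
  N₂: 5340 (inert)
  CO₂: 0 + 1(479.5) = 479.5
  H₂O: 0 + 2(479.5) = 959.1
Total out = 54.47 + 460.3 + 5340 + 479.5 + 959.1 = 7293 mol.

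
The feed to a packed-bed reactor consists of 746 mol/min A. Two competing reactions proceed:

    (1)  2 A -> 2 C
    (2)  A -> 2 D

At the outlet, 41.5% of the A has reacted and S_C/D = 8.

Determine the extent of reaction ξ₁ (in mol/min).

Conversion of A: A consumed = 0.415 × 746 = 309.6 mol/min = 2ξ₁ + 1ξ₂.
Selectivity: 2ξ₁ / (2ξ₂) = 8 → ξ₁ = 8 ξ₂.
Substitute: (2·8 + 1) ξ₂ = 309.6 → ξ₂ = 18.21 mol/min, ξ₁ = 145.7 mol/min.
Outlet amounts (n = n₀ + Σ ν·ξ):
  A: 746 − 2(145.7) − 1(18.21) = 436.4
  C: 0 + 2(145.7) = 291.4
  D: 0 + 2(18.21) = 36.42

ξ₁ = 146 mol/min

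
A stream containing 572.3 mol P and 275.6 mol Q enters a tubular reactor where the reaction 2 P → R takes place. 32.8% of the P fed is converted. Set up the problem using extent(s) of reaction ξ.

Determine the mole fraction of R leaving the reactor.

P reacted = 0.328 × 572.3 = 187.7 mol; ν_P = −2, so ξ = 187.7/2 = 93.86 mol.
Outlet amounts (n = n₀ + ν ξ):
  P: 572.3 − 2(93.86) = 384.6
  R: 0 + 1(93.86) = 93.86
  Q: 275.6 (inert)
Total out = 754 mol; y_R = 93.86 / 754 = 0.1245.

0.124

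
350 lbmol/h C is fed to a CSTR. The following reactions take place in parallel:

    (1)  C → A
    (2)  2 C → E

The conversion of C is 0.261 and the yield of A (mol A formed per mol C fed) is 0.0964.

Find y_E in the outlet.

0.0897

Yield of A: 1ξ₁ / 350 = 0.0964 → ξ₁ = 33.74 lbmol/h.
Conversion of C: 1ξ₁ + 2ξ₂ = 0.261 × 350 = 91.35 → ξ₂ = 28.81 lbmol/h.
Outlet amounts (n = n₀ + Σ ν·ξ):
  C: 350 − 1(33.74) − 2(28.81) = 258.6
  A: 0 + 1(33.74) = 33.74
  E: 0 + 1(28.81) = 28.81
Total out = 321.2 lbmol/h; y_E = 28.81 / 321.2 = 0.08968.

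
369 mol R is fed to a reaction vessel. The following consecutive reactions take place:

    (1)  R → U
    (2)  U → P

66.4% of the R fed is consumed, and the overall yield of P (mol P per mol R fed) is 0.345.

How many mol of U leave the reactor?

Conversion of R: R consumed = 1ξ₁ = 0.664 × 369 → ξ₁ = 245 mol.
Yield of P: 1ξ₂ / 369 = 0.345 → ξ₂ = 127.3 mol.
Outlet amounts (n = n₀ + Σ ν·ξ):
  R: 369 − 1(245) = 124
  U: 0 + 1(245) − 1(127.3) = 117.7
  P: 0 + 1(127.3) = 127.3

118 mol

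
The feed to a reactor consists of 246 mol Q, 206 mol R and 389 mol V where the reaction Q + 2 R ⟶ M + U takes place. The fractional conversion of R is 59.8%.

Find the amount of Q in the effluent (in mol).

R reacted = 0.598 × 206 = 123.2 mol; ν_R = −2, so ξ = 123.2/2 = 61.59 mol.
Outlet amounts (n = n₀ + ν ξ):
  Q: 246 − 1(61.59) = 184.4
  R: 206 − 2(61.59) = 82.81
  M: 0 + 1(61.59) = 61.59
  U: 0 + 1(61.59) = 61.59
  V: 389 (inert)

184 mol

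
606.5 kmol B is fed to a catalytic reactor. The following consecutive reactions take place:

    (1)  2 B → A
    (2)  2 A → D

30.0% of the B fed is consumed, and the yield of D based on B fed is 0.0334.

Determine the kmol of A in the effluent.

Conversion of B: B consumed = 2ξ₁ = 0.3 × 606.5 → ξ₁ = 90.97 kmol.
Yield of D: 1ξ₂ / 606.5 = 0.0334 → ξ₂ = 20.26 kmol.
Outlet amounts (n = n₀ + Σ ν·ξ):
  B: 606.5 − 2(90.97) = 424.6
  A: 0 + 1(90.97) − 2(20.26) = 50.46
  D: 0 + 1(20.26) = 20.26

50.5 kmol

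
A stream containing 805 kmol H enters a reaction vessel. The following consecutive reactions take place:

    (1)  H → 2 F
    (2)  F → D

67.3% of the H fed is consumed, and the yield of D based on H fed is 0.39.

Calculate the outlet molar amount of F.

770 kmol

Conversion of H: H consumed = 1ξ₁ = 0.673 × 805 → ξ₁ = 541.8 kmol.
Yield of D: 1ξ₂ / 805 = 0.39 → ξ₂ = 313.9 kmol.
Outlet amounts (n = n₀ + Σ ν·ξ):
  H: 805 − 1(541.8) = 263.2
  F: 0 + 2(541.8) − 1(313.9) = 769.6
  D: 0 + 1(313.9) = 313.9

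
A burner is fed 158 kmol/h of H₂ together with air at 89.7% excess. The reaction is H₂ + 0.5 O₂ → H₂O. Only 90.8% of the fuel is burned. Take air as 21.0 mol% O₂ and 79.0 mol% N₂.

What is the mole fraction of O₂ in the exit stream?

0.0977

Stoichiometric O₂ = 0.5 × 158 = 79 kmol/h; O₂ fed = 79 × 1.897 = 149.9 kmol/h.
N₂ fed = 149.9 × 79/21 = 563.8 kmol/h.
Fuel reacted = 0.908 × 158 → ξ = 143.5 kmol/h.
Outlet (n = n₀ + ν ξ):
  H₂: 158 − 1(143.5) = 14.54
  O₂: 149.9 − 0.5(143.5) = 78.13
  N₂: 563.8 (inert)
  H₂O: 0 + 1(143.5) = 143.5
Total out = 799.9 kmol/h; y_O₂ = 78.13 / 799.9 = 0.09768.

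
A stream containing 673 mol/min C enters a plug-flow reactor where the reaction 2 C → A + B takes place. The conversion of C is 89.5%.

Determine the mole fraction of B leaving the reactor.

0.448

C reacted = 0.895 × 673 = 602.3 mol/min; ν_C = −2, so ξ = 602.3/2 = 301.2 mol/min.
Outlet amounts (n = n₀ + ν ξ):
  C: 673 − 2(301.2) = 70.66
  A: 0 + 1(301.2) = 301.2
  B: 0 + 1(301.2) = 301.2
Total out = 673 mol/min; y_B = 301.2 / 673 = 0.4475.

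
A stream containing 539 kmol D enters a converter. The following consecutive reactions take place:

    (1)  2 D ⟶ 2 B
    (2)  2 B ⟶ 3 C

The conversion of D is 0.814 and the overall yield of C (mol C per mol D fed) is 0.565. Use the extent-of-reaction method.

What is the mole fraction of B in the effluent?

0.368

Conversion of D: D consumed = 2ξ₁ = 0.814 × 539 → ξ₁ = 219.4 kmol.
Yield of C: 3ξ₂ / 539 = 0.565 → ξ₂ = 101.5 kmol.
Outlet amounts (n = n₀ + Σ ν·ξ):
  D: 539 − 2(219.4) = 100.3
  B: 0 + 2(219.4) − 2(101.5) = 235.7
  C: 0 + 3(101.5) = 304.5
Total out = 640.5 kmol; y_B = 235.7 / 640.5 = 0.368.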